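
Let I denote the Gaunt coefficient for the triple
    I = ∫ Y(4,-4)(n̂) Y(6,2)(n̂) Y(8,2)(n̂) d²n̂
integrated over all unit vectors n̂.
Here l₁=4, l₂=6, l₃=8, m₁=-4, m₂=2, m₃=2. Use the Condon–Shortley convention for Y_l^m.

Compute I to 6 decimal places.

-0.110520

Rules hold: Σm=0, L=18 even, 2≤8≤10.
N = 9·13·17 = 1989
Δ = 2!·6!·10!/19! = 1/23279256
Racah Σ t=0..2: t=0:+1/1658880 t=1:−1/518400 t=2:+1/1658880 = -1/1382400
⇒ 3j(4 6 8; 0 0 0)² = 504/46189, sgn -1
Racah Σ t=2..2: t=2:+1/24883200 = 1/24883200
⇒ 3j(4 6 8; -4 2 2)² = 980/138567, sgn +1
4πI² = N·(3j₀)²·(3jₘ)² = 1481760/9653501
I = -1·√(0.153495/4π) = -0.11052018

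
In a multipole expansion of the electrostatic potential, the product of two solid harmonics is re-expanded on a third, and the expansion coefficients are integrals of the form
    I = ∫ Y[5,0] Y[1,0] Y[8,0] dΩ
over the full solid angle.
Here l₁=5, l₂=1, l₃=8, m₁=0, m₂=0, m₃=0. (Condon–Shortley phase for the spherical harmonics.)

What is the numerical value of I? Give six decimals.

0.000000

l₃=8 ∉ [4,6] — triangle fails ⇒ I = 0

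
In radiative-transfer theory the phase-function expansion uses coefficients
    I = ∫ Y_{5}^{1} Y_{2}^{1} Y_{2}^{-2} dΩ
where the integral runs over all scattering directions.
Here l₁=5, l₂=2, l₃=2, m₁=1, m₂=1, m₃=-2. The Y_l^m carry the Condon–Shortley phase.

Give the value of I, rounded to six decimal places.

0.000000

|5−2|≤2≤5+2 violated ⇒ I = 0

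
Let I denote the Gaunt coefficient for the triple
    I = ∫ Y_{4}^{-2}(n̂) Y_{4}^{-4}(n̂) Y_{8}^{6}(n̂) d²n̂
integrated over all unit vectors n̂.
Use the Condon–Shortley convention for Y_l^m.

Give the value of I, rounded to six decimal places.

0.183531

Checks pass: Σm=0; 16 even; l₃=8∈[0,8].
(2·4+1)(2·4+1)(2·8+1) = 1377
Δ: 0! 8! 8! / 17! → 1/218790
sum: t=0:+1/331776 = 1/331776
3j²(4 4 8; 0 0 0) = Δ·Π!·Σ² = 490/21879  (sign +1)
sum: t=0:+1/58060800 = 1/58060800
3j²(4 4 8; -2 -4 6) = Δ·Π!·Σ² = 7/510  (sign +1)
combine: 4πI² = 1377·490/21879·7/510 = 1029/2431
take √, sign +1: I = 0.18353136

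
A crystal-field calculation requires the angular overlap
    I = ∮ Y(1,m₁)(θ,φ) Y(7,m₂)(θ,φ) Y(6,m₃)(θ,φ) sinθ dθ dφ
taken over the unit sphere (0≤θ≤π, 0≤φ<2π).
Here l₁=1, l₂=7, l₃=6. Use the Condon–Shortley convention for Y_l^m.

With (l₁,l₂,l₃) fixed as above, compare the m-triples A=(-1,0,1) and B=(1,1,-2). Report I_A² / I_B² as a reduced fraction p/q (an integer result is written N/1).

Same 1,7,6: normalisation and zero-m 3j drop out of the ratio.
A: Δ: 2! 0! 12! / 15! → 1/1365; sum: t=2:+1/1209600 = 1/1209600; 3j²(1 7 6; -1 0 1) = Δ·Π!·Σ² = 1/65  (sign -1)
B: Δ: 2! 0! 12! / 15! → 1/1365; sum: t=0:+1/1935360 = 1/1935360; 3j²(1 7 6; 1 1 -2) = Δ·Π!·Σ² = 1/91  (sign +1)
I_A²/I_B² = (1/65)/(1/91) = 7/5

7/5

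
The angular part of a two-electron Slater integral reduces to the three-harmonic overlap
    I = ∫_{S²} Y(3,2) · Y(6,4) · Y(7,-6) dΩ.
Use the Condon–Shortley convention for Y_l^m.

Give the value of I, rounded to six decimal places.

Rules hold: Σm=0, L=16 even, 3≤7≤9.
N = 7·13·15 = 1365
Δ = 2!·4!·10!/17! = 1/2042040
Racah Σ t=0..2: t=0:+1/207360 t=1:−1/57600 t=2:+1/207360 = -1/129600
⇒ 3j(3 6 7; 0 0 0)² = 168/12155, sgn +1
Racah Σ t=0..1: t=0:+1/43545600 t=1:−1/8709120 = -1/10886400
⇒ 3j(3 6 7; 2 4 -6)² = 8/357, sgn +1
4πI² = N·(3j₀)²·(3jₘ)² = 1344/3179
I = +1·√(0.422774/4π) = 0.18342116

0.183421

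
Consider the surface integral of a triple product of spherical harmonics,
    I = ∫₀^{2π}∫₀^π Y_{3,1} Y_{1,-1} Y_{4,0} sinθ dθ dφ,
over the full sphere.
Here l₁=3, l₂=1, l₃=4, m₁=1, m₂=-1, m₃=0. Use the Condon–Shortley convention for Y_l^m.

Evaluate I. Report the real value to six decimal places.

Checks pass: Σm=0; 8 even; l₃=4∈[2,4].
(2·3+1)(2·1+1)(2·4+1) = 189
Δ: 0! 6! 2! / 9! → 1/252
sum: t=0:+1/36 = 1/36
3j²(3 1 4; 0 0 0) = Δ·Π!·Σ² = 4/63  (sign +1)
sum: t=0:+1/96 = 1/96
3j²(3 1 4; 1 -1 0) = Δ·Π!·Σ² = 1/42  (sign +1)
combine: 4πI² = 189·4/63·1/42 = 2/7
take √, sign +1: I = 0.15078601

0.150786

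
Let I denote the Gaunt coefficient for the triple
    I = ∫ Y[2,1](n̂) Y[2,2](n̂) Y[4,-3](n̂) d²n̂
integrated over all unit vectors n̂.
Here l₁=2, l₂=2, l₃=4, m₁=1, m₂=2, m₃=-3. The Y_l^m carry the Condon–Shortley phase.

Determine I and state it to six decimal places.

Checks pass: Σm=0; 8 even; l₃=4∈[0,4].
(2·2+1)(2·2+1)(2·4+1) = 225
Δ: 0! 4! 4! / 9! → 1/630
sum: t=0:+1/16 = 1/16
3j²(2 2 4; 0 0 0) = Δ·Π!·Σ² = 2/35  (sign +1)
sum: t=0:+1/144 = 1/144
3j²(2 2 4; 1 2 -3) = Δ·Π!·Σ² = 1/18  (sign -1)
combine: 4πI² = 225·2/35·1/18 = 5/7
take √, sign -1: I = -0.23841361

-0.238414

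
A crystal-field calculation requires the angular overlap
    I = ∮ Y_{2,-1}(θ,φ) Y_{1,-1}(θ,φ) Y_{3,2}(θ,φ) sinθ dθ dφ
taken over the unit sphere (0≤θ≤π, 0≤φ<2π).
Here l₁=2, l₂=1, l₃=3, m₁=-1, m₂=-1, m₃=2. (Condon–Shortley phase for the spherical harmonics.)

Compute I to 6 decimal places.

m-sum 0 ✓  L=6 even ✓  1≤3≤3 ✓
Π(2lᵢ+1) = 5×3×7 = 105
triangle coeff Δ(2,1,3) = 1/105
Σ_t [0,0]: t=0:+1/4 = 1/4
(3j)²=3/35 [(2 1 3; 0 0 0)], sign=-1
Σ_t [0,0]: t=0:+1/12 = 1/12
(3j)²=2/21 [(2 1 3; -1 -1 2)], sign=-1
⇒ 4πI² = 6/7
I = (+1)√(6/7/(4π)) = 0.26116903

0.261169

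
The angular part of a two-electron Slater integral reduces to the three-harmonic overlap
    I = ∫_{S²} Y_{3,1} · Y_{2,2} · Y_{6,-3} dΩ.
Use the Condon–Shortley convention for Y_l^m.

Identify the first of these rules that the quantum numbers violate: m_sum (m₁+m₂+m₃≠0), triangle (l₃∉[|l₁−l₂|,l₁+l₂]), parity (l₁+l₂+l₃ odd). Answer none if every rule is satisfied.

triangle

azimuthal sum: 1 + 2 − 3 = 0  ✓
1 ≤ 6 ≤ 5 (triangle on l)  ✗
L = 3 + 2 + 6 = 11 (odd)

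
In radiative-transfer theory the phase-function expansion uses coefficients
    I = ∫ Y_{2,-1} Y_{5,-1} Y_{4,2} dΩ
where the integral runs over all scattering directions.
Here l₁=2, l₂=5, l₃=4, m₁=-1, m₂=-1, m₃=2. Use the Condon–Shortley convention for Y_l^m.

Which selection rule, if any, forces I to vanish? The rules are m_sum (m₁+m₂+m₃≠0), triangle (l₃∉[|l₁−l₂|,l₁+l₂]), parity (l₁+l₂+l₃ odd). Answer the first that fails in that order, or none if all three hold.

Σmᵢ = 0  ✓
l₃∈[|l₁−l₂|,l₁+l₂]=[3,7], have l₃=4  ✓
Σlᵢ = 11 ⇒ odd  ✗

parity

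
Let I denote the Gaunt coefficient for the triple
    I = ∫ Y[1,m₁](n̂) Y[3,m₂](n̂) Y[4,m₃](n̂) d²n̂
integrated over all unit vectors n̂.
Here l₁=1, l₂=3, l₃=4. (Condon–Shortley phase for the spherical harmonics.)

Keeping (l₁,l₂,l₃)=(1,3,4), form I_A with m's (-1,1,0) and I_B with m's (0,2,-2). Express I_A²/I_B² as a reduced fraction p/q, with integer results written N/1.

1/2

Shared (l₁,l₂,l₃)=(1,3,4): N and (l;000)² cancel in I_A²/I_B².
A: Δ = 0!·2!·6!/9! = 1/252; Racah Σ t=0..0: t=0:+1/96 = 1/96; ⇒ 3j(1 3 4; -1 1 0)² = 1/42, sgn +1
B: Δ = 0!·2!·6!/9! = 1/252; Racah Σ t=0..0: t=0:+1/120 = 1/120; ⇒ 3j(1 3 4; 0 2 -2)² = 1/21, sgn +1
I_A²/I_B² = (1/42)/(1/21) = 1/2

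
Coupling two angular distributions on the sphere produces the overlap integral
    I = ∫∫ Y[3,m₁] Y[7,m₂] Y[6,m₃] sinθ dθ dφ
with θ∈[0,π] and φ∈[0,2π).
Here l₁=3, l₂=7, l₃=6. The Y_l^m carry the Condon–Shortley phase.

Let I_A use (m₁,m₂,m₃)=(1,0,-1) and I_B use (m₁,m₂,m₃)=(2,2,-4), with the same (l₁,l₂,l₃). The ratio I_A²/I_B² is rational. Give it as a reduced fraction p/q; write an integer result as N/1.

Shared (l₁,l₂,l₃)=(3,7,6): N and (l;000)² cancel in I_A²/I_B².
A: Δ = 4!·2!·10!/17! = 1/2042040; Racah Σ t=0..2: t=0:+1/1451520 t=1:−1/103680 t=2:+1/115200 = -1/3628800; ⇒ 3j(3 7 6; 1 0 -1)² = 1/36465, sgn +1
B: Δ = 4!·2!·10!/17! = 1/2042040; Racah Σ t=0..1: t=0:+1/8709120 t=1:−1/967680 = -1/1088640; ⇒ 3j(3 7 6; 2 2 -4)² = 800/51051, sgn -1
I_A²/I_B² = (1/36465)/(800/51051) = 7/4000

7/4000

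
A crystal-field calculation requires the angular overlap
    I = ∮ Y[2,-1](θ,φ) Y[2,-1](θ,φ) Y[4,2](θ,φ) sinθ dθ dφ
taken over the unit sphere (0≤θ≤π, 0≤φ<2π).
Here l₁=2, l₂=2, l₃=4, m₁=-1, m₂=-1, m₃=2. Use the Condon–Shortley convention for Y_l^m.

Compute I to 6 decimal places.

Rules hold: Σm=0, L=8 even, 0≤4≤4.
N = 5·5·9 = 225
Δ = 0!·4!·4!/9! = 1/630
Racah Σ t=0..0: t=0:+1/16 = 1/16
⇒ 3j(2 2 4; 0 0 0)² = 2/35, sgn +1
Racah Σ t=0..0: t=0:+1/36 = 1/36
⇒ 3j(2 2 4; -1 -1 2)² = 4/63, sgn +1
4πI² = N·(3j₀)²·(3jₘ)² = 40/49
I = +1·√(0.816327/4π) = 0.25487487

0.254875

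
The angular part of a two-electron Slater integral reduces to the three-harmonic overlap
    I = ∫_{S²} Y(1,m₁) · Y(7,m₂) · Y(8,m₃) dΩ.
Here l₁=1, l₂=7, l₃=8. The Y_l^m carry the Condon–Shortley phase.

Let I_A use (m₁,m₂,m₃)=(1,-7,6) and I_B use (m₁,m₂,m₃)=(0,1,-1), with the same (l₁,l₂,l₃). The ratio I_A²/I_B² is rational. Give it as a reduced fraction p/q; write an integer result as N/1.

Shared (l₁,l₂,l₃)=(1,7,8): N and (l;000)² cancel in I_A²/I_B².
A: Δ = 0!·2!·14!/17! = 1/2040; Racah Σ t=0..0: t=0:+1/174356582400 = 1/174356582400; ⇒ 3j(1 7 8; 1 -7 6)² = 1/2040, sgn +1
B: Δ = 0!·2!·14!/17! = 1/2040; Racah Σ t=0..0: t=0:+1/29030400 = 1/29030400; ⇒ 3j(1 7 8; 0 1 -1)² = 21/680, sgn -1
I_A²/I_B² = (1/2040)/(21/680) = 1/63

1/63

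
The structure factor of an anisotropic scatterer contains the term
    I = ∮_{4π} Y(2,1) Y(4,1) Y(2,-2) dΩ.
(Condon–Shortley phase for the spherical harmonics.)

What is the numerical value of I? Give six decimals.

Rules hold: Σm=0, L=8 even, 2≤2≤6.
N = 5·9·5 = 225
Δ = 4!·0!·4!/9! = 1/630
Racah Σ t=2..2: t=2:+1/16 = 1/16
⇒ 3j(2 4 2; 0 0 0)² = 2/35, sgn +1
Racah Σ t=1..1: t=1:−1/144 = -1/144
⇒ 3j(2 4 2; 1 1 -2)² = 1/126, sgn -1
4πI² = N·(3j₀)²·(3jₘ)² = 5/49
I = -1·√(0.102041/4π) = -0.09011188

-0.090112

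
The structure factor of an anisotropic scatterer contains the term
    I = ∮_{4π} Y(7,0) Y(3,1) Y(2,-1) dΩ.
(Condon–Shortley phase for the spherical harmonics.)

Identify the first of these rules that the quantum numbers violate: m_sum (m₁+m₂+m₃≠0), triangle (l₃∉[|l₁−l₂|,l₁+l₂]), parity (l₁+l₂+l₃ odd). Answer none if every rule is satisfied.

triangle

azimuthal sum: 0 + 1 − 1 = 0  ✓
4 ≤ 2 ≤ 10 (triangle on l)  ✗
L = 7 + 3 + 2 = 12 (even)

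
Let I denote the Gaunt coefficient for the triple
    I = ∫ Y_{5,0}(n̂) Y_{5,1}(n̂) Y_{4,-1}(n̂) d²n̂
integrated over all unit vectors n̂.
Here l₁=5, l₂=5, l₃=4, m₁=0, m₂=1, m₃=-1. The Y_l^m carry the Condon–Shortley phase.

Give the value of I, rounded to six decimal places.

-0.053153

Checks pass: Σm=0; 14 even; l₃=4∈[0,10].
(2·5+1)(2·5+1)(2·4+1) = 1089
Δ: 6! 4! 4! / 15! → 1/3153150
sum: t=1:−1/69120 t=2:+1/1728 t=3:−1/576 t=4:+1/1728 t=5:−1/69120 = -7/11520
3j²(5 5 4; 0 0 0) = Δ·Π!·Σ² = 2/143  (sign -1)
sum: t=2:+1/6912 t=3:−1/864 t=4:+1/1152 t=5:−1/17280 = -7/34560
3j²(5 5 4; 0 1 -1) = Δ·Π!·Σ² = 1/429  (sign +1)
combine: 4πI² = 1089·2/143·1/429 = 6/169
take √, sign -1: I = -0.05315295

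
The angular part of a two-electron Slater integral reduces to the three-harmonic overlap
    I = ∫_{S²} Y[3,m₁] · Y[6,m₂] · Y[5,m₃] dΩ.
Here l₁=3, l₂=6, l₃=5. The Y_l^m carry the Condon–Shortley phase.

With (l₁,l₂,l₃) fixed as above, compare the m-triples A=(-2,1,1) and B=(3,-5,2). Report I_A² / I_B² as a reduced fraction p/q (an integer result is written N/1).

7/11

l's match ⇒ only the (l;m) 3-j factors differ between A and B.
A: triangle coeff Δ(3,6,5) = 1/675675; Σ_t [3,4]: t=3:−1/6912 t=4:+1/17280 = -1/11520; (3j)²=2/143 [(3 6 5; -2 1 1)], sign=-1
B: triangle coeff Δ(3,6,5) = 1/675675; Σ_t [0,0]: t=0:+1/241920 = 1/241920; (3j)²=2/91 [(3 6 5; 3 -5 2)], sign=-1
I_A²/I_B² = (2/143)/(2/91) = 7/11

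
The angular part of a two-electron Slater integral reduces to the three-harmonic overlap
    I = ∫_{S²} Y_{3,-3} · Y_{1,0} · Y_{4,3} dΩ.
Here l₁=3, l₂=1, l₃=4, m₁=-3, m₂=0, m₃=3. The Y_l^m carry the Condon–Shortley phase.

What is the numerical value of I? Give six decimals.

Checks pass: Σm=0; 8 even; l₃=4∈[2,4].
(2·3+1)(2·1+1)(2·4+1) = 189
Δ: 0! 6! 2! / 9! → 1/252
sum: t=0:+1/36 = 1/36
3j²(3 1 4; 0 0 0) = Δ·Π!·Σ² = 4/63  (sign +1)
sum: t=0:+1/720 = 1/720
3j²(3 1 4; -3 0 3) = Δ·Π!·Σ² = 1/36  (sign -1)
combine: 4πI² = 189·4/63·1/36 = 1/3
take √, sign -1: I = -0.16286750

-0.162868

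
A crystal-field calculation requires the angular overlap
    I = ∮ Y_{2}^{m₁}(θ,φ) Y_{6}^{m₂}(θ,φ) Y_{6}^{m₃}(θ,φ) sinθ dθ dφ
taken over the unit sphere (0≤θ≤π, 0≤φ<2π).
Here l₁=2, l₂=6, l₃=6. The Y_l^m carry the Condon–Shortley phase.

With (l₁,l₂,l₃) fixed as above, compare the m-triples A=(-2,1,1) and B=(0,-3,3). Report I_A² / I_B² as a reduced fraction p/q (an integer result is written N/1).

294/25

Same 2,6,6: normalisation and zero-m 3j drop out of the ratio.
A: Δ: 2! 2! 10! / 15! → 1/90090; sum: t=2:+1/57600 = 1/57600; 3j²(2 6 6; -2 1 1) = Δ·Π!·Σ² = 21/715  (sign -1)
B: Δ: 2! 2! 10! / 15! → 1/90090; sum: t=0:+1/120960 t=1:−1/80640 t=2:+1/1451520 = -1/290304; 3j²(2 6 6; 0 -3 3) = Δ·Π!·Σ² = 5/2002  (sign +1)
I_A²/I_B² = (21/715)/(5/2002) = 294/25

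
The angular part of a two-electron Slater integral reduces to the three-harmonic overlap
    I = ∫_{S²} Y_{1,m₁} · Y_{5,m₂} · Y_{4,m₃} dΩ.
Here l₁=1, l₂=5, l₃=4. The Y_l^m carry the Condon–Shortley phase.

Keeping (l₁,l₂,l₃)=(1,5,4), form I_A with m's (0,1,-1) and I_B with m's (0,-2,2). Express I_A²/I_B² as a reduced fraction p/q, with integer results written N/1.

Same 1,5,4: normalisation and zero-m 3j drop out of the ratio.
A: Δ: 2! 0! 8! / 11! → 1/495; sum: t=1:−1/720 = -1/720; 3j²(1 5 4; 0 1 -1) = Δ·Π!·Σ² = 8/165  (sign +1)
B: Δ: 2! 0! 8! / 11! → 1/495; sum: t=1:−1/1440 = -1/1440; 3j²(1 5 4; 0 -2 2) = Δ·Π!·Σ² = 7/165  (sign -1)
I_A²/I_B² = (8/165)/(7/165) = 8/7

8/7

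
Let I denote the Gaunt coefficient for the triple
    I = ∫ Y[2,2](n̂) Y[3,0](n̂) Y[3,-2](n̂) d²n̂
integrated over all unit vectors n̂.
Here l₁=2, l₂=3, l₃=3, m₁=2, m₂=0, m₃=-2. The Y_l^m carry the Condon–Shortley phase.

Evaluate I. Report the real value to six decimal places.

-0.188063

Rules hold: Σm=0, L=8 even, 1≤3≤5.
N = 5·7·7 = 245
Δ = 2!·2!·4!/9! = 1/3780
Racah Σ t=0..2: t=0:+1/24 t=1:−1/4 t=2:+1/24 = -1/6
⇒ 3j(2 3 3; 0 0 0)² = 4/105, sgn +1
Racah Σ t=0..0: t=0:+1/24 = 1/24
⇒ 3j(2 3 3; 2 0 -2)² = 1/21, sgn -1
4πI² = N·(3j₀)²·(3jₘ)² = 4/9
I = -1·√(0.444444/4π) = -0.18806319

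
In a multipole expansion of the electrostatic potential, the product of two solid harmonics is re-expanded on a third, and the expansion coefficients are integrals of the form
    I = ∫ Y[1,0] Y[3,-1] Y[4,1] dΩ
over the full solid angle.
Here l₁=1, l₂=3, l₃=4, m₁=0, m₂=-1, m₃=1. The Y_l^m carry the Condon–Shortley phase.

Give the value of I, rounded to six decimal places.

-0.238414

Rules hold: Σm=0, L=8 even, 2≤4≤4.
N = 3·7·9 = 189
Δ = 0!·2!·6!/9! = 1/252
Racah Σ t=0..0: t=0:+1/36 = 1/36
⇒ 3j(1 3 4; 0 0 0)² = 4/63, sgn +1
Racah Σ t=0..0: t=0:+1/48 = 1/48
⇒ 3j(1 3 4; 0 -1 1)² = 5/84, sgn -1
4πI² = N·(3j₀)²·(3jₘ)² = 5/7
I = -1·√(0.714286/4π) = -0.23841361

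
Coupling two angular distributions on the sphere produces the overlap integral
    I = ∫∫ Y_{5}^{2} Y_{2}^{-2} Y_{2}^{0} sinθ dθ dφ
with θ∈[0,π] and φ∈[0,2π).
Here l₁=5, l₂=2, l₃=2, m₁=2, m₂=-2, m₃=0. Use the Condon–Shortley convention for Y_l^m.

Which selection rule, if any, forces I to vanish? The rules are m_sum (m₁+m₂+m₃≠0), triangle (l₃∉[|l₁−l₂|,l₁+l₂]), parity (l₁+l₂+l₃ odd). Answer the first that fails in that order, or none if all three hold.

triangle

Σmᵢ = 0  ✓
l₃∈[|l₁−l₂|,l₁+l₂]=[3,7], have l₃=2  ✗
Σlᵢ = 9 ⇒ odd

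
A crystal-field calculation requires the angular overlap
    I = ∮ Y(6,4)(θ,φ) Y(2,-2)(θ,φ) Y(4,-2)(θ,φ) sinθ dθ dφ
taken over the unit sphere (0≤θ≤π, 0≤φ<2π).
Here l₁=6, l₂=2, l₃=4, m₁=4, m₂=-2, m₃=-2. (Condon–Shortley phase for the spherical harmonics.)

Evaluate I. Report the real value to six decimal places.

0.230476

m-sum 0 ✓  L=12 even ✓  4≤4≤8 ✓
Π(2lᵢ+1) = 13×5×9 = 585
triangle coeff Δ(6,2,4) = 1/6435
Σ_t [2,2]: t=2:+1/2304 = 1/2304
(3j)²=5/143 [(6 2 4; 0 0 0)], sign=+1
Σ_t [0,0]: t=0:+1/34560 = 1/34560
(3j)²=14/429 [(6 2 4; 4 -2 -2)], sign=+1
⇒ 4πI² = 1050/1573
I = (+1)√(1050/1573/(4π)) = 0.23047581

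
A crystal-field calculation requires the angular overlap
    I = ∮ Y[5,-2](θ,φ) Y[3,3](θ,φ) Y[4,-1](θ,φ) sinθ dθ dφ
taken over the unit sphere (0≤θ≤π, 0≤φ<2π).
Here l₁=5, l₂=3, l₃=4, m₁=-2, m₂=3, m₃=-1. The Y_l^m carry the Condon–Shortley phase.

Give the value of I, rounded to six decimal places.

-0.179179

Checks pass: Σm=0; 12 even; l₃=4∈[2,8].
(2·5+1)(2·3+1)(2·4+1) = 693
Δ: 4! 6! 2! / 13! → 1/180180
sum: t=1:−1/576 t=2:+1/144 t=3:−1/576 = 1/288
3j²(5 3 4; 0 0 0) = Δ·Π!·Σ² = 20/1001  (sign +1)
sum: t=4:+1/1728 = 1/1728
3j²(5 3 4; -2 3 -1) = Δ·Π!·Σ² = 25/858  (sign -1)
combine: 4πI² = 693·20/1001·25/858 = 750/1859
take √, sign -1: I = -0.17917854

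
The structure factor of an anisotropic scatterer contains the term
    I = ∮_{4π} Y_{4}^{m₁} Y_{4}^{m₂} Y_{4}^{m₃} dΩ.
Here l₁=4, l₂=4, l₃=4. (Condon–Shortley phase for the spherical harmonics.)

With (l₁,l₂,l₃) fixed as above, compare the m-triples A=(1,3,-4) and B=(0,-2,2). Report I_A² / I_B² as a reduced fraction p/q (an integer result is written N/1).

Same 4,4,4: normalisation and zero-m 3j drop out of the ratio.
A: Δ: 4! 4! 4! / 13! → 1/450450; sum: t=3:−1/3456 = -1/3456; 3j²(4 4 4; 1 3 -4) = Δ·Π!·Σ² = 35/1287  (sign -1)
B: Δ: 4! 4! 4! / 13! → 1/450450; sum: t=0:+1/2304 t=1:−1/216 t=2:+1/384 = -11/6912; 3j²(4 4 4; 0 -2 2) = Δ·Π!·Σ² = 11/1638  (sign -1)
I_A²/I_B² = (35/1287)/(11/1638) = 490/121

490/121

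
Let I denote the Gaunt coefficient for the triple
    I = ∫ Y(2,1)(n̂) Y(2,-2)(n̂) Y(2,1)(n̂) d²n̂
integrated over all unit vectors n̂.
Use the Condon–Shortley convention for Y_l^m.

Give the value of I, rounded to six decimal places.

0.220728

Checks pass: Σm=0; 6 even; l₃=2∈[0,4].
(2·2+1)(2·2+1)(2·2+1) = 125
Δ: 2! 2! 2! / 7! → 1/630
sum: t=0:+1/8 t=1:−1/1 t=2:+1/8 = -3/4
3j²(2 2 2; 0 0 0) = Δ·Π!·Σ² = 2/35  (sign -1)
sum: t=0:+1/4 = 1/4
3j²(2 2 2; 1 -2 1) = Δ·Π!·Σ² = 3/35  (sign -1)
combine: 4πI² = 125·2/35·3/35 = 30/49
take √, sign +1: I = 0.22072812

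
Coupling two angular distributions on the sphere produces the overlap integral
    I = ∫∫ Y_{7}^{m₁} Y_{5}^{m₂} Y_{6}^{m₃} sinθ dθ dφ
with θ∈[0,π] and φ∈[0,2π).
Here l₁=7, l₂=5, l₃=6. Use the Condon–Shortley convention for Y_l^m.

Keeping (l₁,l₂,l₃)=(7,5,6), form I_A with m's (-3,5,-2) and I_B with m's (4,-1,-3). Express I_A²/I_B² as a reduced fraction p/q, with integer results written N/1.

Same 7,5,6: normalisation and zero-m 3j drop out of the ratio.
A: Δ: 6! 8! 4! / 19! → 1/174594420; sum: t=6:+1/9953280 = 1/9953280; 3j²(7 5 6; -3 5 -2) = Δ·Π!·Σ² = 2450/138567  (sign +1)
B: Δ: 6! 8! 4! / 19! → 1/174594420; sum: t=0:+1/12441600 t=1:−1/1036800 t=2:+1/967680 t=3:−1/8709120 = 1/29030400; 3j²(7 5 6; 4 -1 -3) = Δ·Π!·Σ² = 9/146965  (sign -1)
I_A²/I_B² = (2450/138567)/(9/146965) = 85750/297

85750/297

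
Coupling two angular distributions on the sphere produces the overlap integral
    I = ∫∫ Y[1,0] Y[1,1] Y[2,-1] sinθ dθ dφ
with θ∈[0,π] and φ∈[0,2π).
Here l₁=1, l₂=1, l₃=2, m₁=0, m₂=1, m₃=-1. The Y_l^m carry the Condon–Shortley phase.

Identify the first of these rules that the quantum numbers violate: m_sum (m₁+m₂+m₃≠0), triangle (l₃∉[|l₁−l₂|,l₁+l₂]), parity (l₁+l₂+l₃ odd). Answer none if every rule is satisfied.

azimuthal sum: 0 + 1 − 1 = 0  ✓
0 ≤ 2 ≤ 2 (triangle on l)  ✓
L = 1 + 1 + 2 = 4 (even)  ✓

none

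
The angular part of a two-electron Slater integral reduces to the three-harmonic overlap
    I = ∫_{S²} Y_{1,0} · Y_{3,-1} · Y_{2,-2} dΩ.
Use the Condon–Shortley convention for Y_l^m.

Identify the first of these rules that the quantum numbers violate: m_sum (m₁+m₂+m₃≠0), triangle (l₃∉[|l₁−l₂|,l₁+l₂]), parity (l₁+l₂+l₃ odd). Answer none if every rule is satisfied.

m_sum

m₁+m₂+m₃ = 0 − 1 − 2 = -3  ✗
triangle: |1−3|=2 ≤ l₃=2 ≤ 1+3=4
parity: l₁+l₂+l₃ = 6 is even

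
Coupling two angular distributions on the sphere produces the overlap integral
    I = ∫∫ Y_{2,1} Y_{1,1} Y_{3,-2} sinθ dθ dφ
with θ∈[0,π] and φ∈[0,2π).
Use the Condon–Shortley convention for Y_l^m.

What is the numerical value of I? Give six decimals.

0.261169

m-sum 0 ✓  L=6 even ✓  1≤3≤3 ✓
Π(2lᵢ+1) = 5×3×7 = 105
triangle coeff Δ(2,1,3) = 1/105
Σ_t [0,0]: t=0:+1/4 = 1/4
(3j)²=3/35 [(2 1 3; 0 0 0)], sign=-1
Σ_t [0,0]: t=0:+1/12 = 1/12
(3j)²=2/21 [(2 1 3; 1 1 -2)], sign=-1
⇒ 4πI² = 6/7
I = (+1)√(6/7/(4π)) = 0.26116903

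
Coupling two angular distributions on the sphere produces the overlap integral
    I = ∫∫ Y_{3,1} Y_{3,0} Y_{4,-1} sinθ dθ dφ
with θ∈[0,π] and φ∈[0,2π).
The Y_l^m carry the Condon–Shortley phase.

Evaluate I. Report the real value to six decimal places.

-0.099323

m-sum 0 ✓  L=10 even ✓  0≤4≤6 ✓
Π(2lᵢ+1) = 7×7×9 = 441
triangle coeff Δ(3,3,4) = 1/34650
Σ_t [0,2]: t=0:+1/72 t=1:−1/16 t=2:+1/72 = -5/144
(3j)²=2/77 [(3 3 4; 0 0 0)], sign=-1
Σ_t [0,2]: t=0:+1/48 t=1:−1/24 t=2:+1/288 = -5/288
(3j)²=5/462 [(3 3 4; 1 0 -1)], sign=+1
⇒ 4πI² = 15/121
I = (-1)√(15/121/(4π)) = -0.09932258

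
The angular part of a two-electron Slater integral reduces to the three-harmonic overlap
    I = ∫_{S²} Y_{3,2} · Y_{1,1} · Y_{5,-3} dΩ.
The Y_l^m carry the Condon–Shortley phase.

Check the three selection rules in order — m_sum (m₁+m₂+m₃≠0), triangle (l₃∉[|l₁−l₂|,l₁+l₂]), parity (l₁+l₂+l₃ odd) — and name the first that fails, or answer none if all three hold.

azimuthal sum: 2 + 1 − 3 = 0  ✓
2 ≤ 5 ≤ 4 (triangle on l)  ✗
L = 3 + 1 + 5 = 9 (odd)

triangle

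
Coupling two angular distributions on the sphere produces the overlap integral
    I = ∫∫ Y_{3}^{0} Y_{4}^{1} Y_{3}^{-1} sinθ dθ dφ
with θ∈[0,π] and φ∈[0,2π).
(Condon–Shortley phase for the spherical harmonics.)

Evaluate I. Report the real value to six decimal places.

m-sum 0 ✓  L=10 even ✓  1≤3≤7 ✓
Π(2lᵢ+1) = 7×9×7 = 441
triangle coeff Δ(3,4,3) = 1/34650
Σ_t [1,3]: t=1:−1/72 t=2:+1/16 t=3:−1/72 = 5/144
(3j)²=2/77 [(3 4 3; 0 0 0)], sign=-1
Σ_t [1,3]: t=1:−1/288 t=2:+1/24 t=3:−1/48 = 5/288
(3j)²=5/462 [(3 4 3; 0 1 -1)], sign=+1
⇒ 4πI² = 15/121
I = (-1)√(15/121/(4π)) = -0.09932258

-0.099323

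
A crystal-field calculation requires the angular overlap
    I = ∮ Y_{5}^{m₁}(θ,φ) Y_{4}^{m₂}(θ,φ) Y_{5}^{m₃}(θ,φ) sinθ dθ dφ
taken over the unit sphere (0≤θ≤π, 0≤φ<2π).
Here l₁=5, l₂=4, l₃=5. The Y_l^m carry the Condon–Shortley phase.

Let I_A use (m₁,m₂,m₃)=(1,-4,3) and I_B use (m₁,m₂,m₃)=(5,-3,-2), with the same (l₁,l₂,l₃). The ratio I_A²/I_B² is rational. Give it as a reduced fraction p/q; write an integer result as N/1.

10/7

l's match ⇒ only the (l;m) 3-j factors differ between A and B.
A: triangle coeff Δ(5,4,5) = 1/3153150; Σ_t [0,0]: t=0:+1/27648 = 1/27648; (3j)²=10/429 [(5 4 5; 1 -4 3)], sign=+1
B: triangle coeff Δ(5,4,5) = 1/3153150; Σ_t [0,0]: t=0:+1/103680 = 1/103680; (3j)²=7/429 [(5 4 5; 5 -3 -2)], sign=-1
I_A²/I_B² = (10/429)/(7/429) = 10/7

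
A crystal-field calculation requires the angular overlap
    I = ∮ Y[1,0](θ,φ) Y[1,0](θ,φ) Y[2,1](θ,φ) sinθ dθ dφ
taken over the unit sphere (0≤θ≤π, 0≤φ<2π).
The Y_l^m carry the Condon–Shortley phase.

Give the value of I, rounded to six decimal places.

0.000000

0 + 0 + 1 = 1 ≠ 0: azimuthal integral kills it; I = 0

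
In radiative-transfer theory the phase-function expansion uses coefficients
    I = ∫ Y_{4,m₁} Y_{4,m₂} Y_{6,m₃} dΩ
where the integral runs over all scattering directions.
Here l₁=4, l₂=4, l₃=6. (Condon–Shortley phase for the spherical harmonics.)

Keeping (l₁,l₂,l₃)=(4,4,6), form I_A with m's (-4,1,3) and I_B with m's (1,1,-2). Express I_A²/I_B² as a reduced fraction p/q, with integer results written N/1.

8/7

Shared (l₁,l₂,l₃)=(4,4,6): N and (l;000)² cancel in I_A²/I_B².
A: Δ = 2!·6!·6!/15! = 1/1261260; Racah Σ t=2..2: t=2:+1/51840 = 1/51840; ⇒ 3j(4 4 6; -4 1 3)² = 8/429, sgn -1
B: Δ = 2!·6!·6!/15! = 1/1261260; Racah Σ t=0..2: t=0:+1/8640 t=1:−1/2304 t=2:+1/8640 = -7/34560; ⇒ 3j(4 4 6; 1 1 -2)² = 7/429, sgn -1
I_A²/I_B² = (8/429)/(7/429) = 8/7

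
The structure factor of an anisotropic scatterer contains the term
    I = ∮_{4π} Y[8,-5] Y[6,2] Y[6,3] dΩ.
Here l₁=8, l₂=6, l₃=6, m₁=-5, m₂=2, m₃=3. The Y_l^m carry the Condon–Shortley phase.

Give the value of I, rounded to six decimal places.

-0.073236

m-sum 0 ✓  L=20 even ✓  2≤6≤14 ✓
Π(2lᵢ+1) = 17×13×13 = 2873
triangle coeff Δ(8,6,6) = 1/1309458150
Σ_t [2,6]: t=2:+1/49766400 t=3:−1/3110400 t=4:+1/1327104 t=5:−1/3110400 t=6:+1/49766400 = 1/6635520
(3j)²=350/46189 [(8 6 6; 0 0 0)], sign=+1
Σ_t [5,8]: t=5:−1/174182400 t=6:+1/29030400 t=7:−1/43545600 t=8:+1/696729600 = 1/139345920
(3j)²=1/323 [(8 6 6; -5 2 3)], sign=-1
⇒ 4πI² = 4550/67507
I = (-1)√(4550/67507/(4π)) = -0.07323629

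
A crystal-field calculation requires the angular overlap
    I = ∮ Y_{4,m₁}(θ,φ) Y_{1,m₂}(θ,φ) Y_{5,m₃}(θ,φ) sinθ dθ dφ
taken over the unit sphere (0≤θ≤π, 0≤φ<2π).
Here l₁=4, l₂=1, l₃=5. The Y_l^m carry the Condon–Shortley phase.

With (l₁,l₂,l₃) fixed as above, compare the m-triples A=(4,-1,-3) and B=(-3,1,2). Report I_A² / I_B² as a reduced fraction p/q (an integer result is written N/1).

1/3

Same 4,1,5: normalisation and zero-m 3j drop out of the ratio.
A: Δ: 0! 8! 2! / 11! → 1/495; sum: t=0:+1/80640 = 1/80640; 3j²(4 1 5; 4 -1 -3) = Δ·Π!·Σ² = 1/495  (sign +1)
B: Δ: 0! 8! 2! / 11! → 1/495; sum: t=0:+1/10080 = 1/10080; 3j²(4 1 5; -3 1 2) = Δ·Π!·Σ² = 1/165  (sign -1)
I_A²/I_B² = (1/495)/(1/165) = 1/3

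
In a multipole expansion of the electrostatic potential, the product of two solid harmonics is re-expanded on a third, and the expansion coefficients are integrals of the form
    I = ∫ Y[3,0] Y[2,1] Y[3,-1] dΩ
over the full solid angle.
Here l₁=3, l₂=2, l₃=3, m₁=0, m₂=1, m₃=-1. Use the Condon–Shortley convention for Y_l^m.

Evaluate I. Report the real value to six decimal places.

-0.059471

Rules hold: Σm=0, L=8 even, 1≤3≤5.
N = 7·5·7 = 245
Δ = 2!·4!·2!/9! = 1/3780
Racah Σ t=0..2: t=0:+1/24 t=1:−1/4 t=2:+1/24 = -1/6
⇒ 3j(3 2 3; 0 0 0)² = 4/105, sgn +1
Racah Σ t=1..2: t=1:−1/8 t=2:+1/12 = -1/24
⇒ 3j(3 2 3; 0 1 -1)² = 1/210, sgn -1
4πI² = N·(3j₀)²·(3jₘ)² = 2/45
I = -1·√(0.0444444/4π) = -0.05947080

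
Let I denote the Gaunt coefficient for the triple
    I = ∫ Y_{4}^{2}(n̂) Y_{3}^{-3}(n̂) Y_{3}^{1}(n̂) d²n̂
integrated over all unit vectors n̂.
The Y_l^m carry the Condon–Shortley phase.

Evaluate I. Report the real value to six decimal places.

Rules hold: Σm=0, L=10 even, 1≤3≤7.
N = 9·7·7 = 441
Δ = 4!·4!·2!/11! = 1/34650
Racah Σ t=1..3: t=1:−1/72 t=2:+1/16 t=3:−1/72 = 5/144
⇒ 3j(4 3 3; 0 0 0)² = 2/77, sgn -1
Racah Σ t=0..0: t=0:+1/192 = 1/192
⇒ 3j(4 3 3; 2 -3 1)² = 3/77, sgn +1
4πI² = N·(3j₀)²·(3jₘ)² = 54/121
I = -1·√(0.446281/4π) = -0.18845135

-0.188451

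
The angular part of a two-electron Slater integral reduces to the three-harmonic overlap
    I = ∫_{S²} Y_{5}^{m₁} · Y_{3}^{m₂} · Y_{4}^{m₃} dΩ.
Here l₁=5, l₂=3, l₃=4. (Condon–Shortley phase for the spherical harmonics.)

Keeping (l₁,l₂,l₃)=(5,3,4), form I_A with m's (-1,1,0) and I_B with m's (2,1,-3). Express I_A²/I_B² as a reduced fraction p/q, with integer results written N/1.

605/2401

l's match ⇒ only the (l;m) 3-j factors differ between A and B.
A: triangle coeff Δ(5,3,4) = 1/180180; Σ_t [2,4]: t=2:+1/384 t=3:−1/216 t=4:+1/2304 = -11/6912; (3j)²=11/1638 [(5 3 4; -1 1 0)], sign=-1
B: triangle coeff Δ(5,3,4) = 1/180180; Σ_t [2,3]: t=2:+1/960 t=3:−1/4320 = 7/8640; (3j)²=343/12870 [(5 3 4; 2 1 -3)], sign=-1
I_A²/I_B² = (11/1638)/(343/12870) = 605/2401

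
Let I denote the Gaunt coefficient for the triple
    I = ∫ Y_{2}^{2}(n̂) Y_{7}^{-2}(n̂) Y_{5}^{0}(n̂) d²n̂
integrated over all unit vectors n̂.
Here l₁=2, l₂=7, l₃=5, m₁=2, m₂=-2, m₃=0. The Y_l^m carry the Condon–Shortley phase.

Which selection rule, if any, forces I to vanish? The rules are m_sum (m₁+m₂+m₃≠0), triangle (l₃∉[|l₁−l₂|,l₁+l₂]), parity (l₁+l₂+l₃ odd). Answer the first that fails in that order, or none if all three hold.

Σmᵢ = 0  ✓
l₃∈[|l₁−l₂|,l₁+l₂]=[5,9], have l₃=5  ✓
Σlᵢ = 14 ⇒ even  ✓

none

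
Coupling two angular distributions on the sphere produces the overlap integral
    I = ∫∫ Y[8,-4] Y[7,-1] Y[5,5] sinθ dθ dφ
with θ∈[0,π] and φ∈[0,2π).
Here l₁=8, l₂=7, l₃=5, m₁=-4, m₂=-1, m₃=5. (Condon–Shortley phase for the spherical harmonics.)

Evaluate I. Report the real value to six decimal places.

0.170302

Checks pass: Σm=0; 20 even; l₃=5∈[1,15].
(2·8+1)(2·7+1)(2·5+1) = 2805
Δ: 10! 6! 4! / 21! → 1/814773960
sum: t=3:−1/87091200 t=4:+1/4976640 t=5:−1/2073600 t=6:+1/4976640 t=7:−1/87091200 = -1/9676800
3j²(8 7 5; 0 0 0) = Δ·Π!·Σ² = 360/46189  (sign +1)
sum: t=6:+1/298598400 = 1/298598400
3j²(8 7 5; -4 -1 5) = Δ·Π!·Σ² = 70/4199  (sign +1)
combine: 4πI² = 2805·360/46189·70/4199 = 378000/1037153
take √, sign +1: I = 0.17030192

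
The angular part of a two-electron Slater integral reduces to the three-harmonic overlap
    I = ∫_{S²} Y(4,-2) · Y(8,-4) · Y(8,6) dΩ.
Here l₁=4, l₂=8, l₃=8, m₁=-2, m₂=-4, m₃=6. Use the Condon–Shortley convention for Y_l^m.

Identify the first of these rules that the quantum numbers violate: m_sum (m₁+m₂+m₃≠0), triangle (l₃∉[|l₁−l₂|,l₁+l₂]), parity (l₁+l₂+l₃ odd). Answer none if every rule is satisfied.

azimuthal sum: -2 − 4 + 6 = 0  ✓
4 ≤ 8 ≤ 12 (triangle on l)  ✓
L = 4 + 8 + 8 = 20 (even)  ✓

none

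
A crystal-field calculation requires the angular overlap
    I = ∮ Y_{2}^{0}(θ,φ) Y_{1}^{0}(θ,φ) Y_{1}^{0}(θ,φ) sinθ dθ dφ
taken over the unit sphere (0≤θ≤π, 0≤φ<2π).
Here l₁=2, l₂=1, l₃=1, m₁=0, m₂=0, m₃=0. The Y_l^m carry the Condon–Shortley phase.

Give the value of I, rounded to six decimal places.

Checks pass: Σm=0; 4 even; l₃=1∈[1,3].
(2·2+1)(2·1+1)(2·1+1) = 45
Δ: 2! 2! 0! / 5! → 1/30
sum: t=1:−1/1 = -1/1
3j²(2 1 1; 0 0 0) = Δ·Π!·Σ² = 2/15  (sign +1)
(m-triple is (0,0,0) — same symbol as above.)
combine: 4πI² = 45·2/15·2/15 = 4/5
take √, sign +1: I = 0.25231325

0.252313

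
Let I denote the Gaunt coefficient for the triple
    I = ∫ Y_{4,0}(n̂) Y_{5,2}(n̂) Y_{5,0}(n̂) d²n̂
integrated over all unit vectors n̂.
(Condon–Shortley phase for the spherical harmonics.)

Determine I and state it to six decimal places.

0.000000

m-sum = 0 + 2 + 0 = 2 ≠ 0 ⇒ I = 0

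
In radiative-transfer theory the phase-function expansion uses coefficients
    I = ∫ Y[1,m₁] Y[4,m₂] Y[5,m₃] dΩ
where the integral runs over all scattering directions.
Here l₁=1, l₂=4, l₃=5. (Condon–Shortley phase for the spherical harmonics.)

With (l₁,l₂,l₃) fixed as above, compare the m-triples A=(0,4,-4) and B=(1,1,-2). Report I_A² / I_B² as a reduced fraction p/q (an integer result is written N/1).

Same 1,4,5: normalisation and zero-m 3j drop out of the ratio.
A: Δ: 0! 2! 8! / 11! → 1/495; sum: t=0:+1/40320 = 1/40320; 3j²(1 4 5; 0 4 -4) = Δ·Π!·Σ² = 1/55  (sign -1)
B: Δ: 0! 2! 8! / 11! → 1/495; sum: t=0:+1/1440 = 1/1440; 3j²(1 4 5; 1 1 -2) = Δ·Π!·Σ² = 7/165  (sign -1)
I_A²/I_B² = (1/55)/(7/165) = 3/7

3/7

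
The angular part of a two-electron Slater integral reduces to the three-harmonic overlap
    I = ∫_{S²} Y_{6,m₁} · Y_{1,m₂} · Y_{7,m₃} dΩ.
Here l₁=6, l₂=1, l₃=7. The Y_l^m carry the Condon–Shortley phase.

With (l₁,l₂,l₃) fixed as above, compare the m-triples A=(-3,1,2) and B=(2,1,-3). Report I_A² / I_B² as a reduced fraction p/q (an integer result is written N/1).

2/9

Same 6,1,7: normalisation and zero-m 3j drop out of the ratio.
A: Δ: 0! 12! 2! / 15! → 1/1365; sum: t=0:+1/4354560 = 1/4354560; 3j²(6 1 7; -3 1 2) = Δ·Π!·Σ² = 2/273  (sign -1)
B: Δ: 0! 12! 2! / 15! → 1/1365; sum: t=0:+1/1935360 = 1/1935360; 3j²(6 1 7; 2 1 -3) = Δ·Π!·Σ² = 3/91  (sign +1)
I_A²/I_B² = (2/273)/(3/91) = 2/9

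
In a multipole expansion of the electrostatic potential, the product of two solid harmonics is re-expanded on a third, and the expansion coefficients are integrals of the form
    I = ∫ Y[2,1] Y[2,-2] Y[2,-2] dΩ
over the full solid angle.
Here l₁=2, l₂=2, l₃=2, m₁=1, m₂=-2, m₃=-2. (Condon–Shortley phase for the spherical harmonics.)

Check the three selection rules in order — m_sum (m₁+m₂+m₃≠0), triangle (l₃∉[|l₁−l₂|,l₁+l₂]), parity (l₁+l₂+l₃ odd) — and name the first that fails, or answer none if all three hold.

m_sum

azimuthal sum: 1 − 2 − 2 = -3  ✗
0 ≤ 2 ≤ 4 (triangle on l)
L = 2 + 2 + 2 = 6 (even)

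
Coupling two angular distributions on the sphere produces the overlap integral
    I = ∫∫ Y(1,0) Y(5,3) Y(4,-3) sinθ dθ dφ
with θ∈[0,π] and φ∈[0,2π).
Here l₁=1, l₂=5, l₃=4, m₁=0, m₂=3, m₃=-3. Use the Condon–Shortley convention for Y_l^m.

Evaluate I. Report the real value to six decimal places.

-0.196426

Rules hold: Σm=0, L=10 even, 4≤4≤6.
N = 3·11·9 = 297
Δ = 2!·0!·8!/11! = 1/495
Racah Σ t=1..1: t=1:−1/576 = -1/576
⇒ 3j(1 5 4; 0 0 0)² = 5/99, sgn -1
Racah Σ t=1..1: t=1:−1/5040 = -1/5040
⇒ 3j(1 5 4; 0 3 -3)² = 16/495, sgn +1
4πI² = N·(3j₀)²·(3jₘ)² = 16/33
I = -1·√(0.484848/4π) = -0.19642560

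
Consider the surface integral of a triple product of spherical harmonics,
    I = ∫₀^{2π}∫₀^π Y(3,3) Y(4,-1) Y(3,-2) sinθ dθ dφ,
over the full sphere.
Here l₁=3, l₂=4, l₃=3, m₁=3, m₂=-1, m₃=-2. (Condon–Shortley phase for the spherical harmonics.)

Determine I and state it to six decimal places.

Checks pass: Σm=0; 10 even; l₃=3∈[1,7].
(2·3+1)(2·4+1)(2·3+1) = 441
Δ: 4! 2! 4! / 11! → 1/34650
sum: t=1:−1/72 t=2:+1/16 t=3:−1/72 = 5/144
3j²(3 4 3; 0 0 0) = Δ·Π!·Σ² = 2/77  (sign -1)
sum: t=0:+1/288 = 1/288
3j²(3 4 3; 3 -1 -2) = Δ·Π!·Σ² = 5/231  (sign -1)
combine: 4πI² = 441·2/77·5/231 = 30/121
take √, sign +1: I = 0.14046335

0.140463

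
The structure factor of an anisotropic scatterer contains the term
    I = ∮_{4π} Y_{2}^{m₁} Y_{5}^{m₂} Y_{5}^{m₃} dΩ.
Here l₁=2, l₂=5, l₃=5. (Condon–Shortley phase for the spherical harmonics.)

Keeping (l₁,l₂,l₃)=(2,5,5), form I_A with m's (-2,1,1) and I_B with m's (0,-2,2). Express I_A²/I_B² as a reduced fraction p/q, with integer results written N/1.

Shared (l₁,l₂,l₃)=(2,5,5): N and (l;000)² cancel in I_A²/I_B².
A: Δ = 2!·2!·8!/13! = 1/38610; Racah Σ t=2..2: t=2:+1/2304 = 1/2304; ⇒ 3j(2 5 5; -2 1 1)² = 5/143, sgn +1
B: Δ = 2!·2!·8!/13! = 1/38610; Racah Σ t=0..2: t=0:+1/2880 t=1:−1/1440 t=2:+1/20160 = -1/3360; ⇒ 3j(2 5 5; 0 -2 2)² = 6/715, sgn +1
I_A²/I_B² = (5/143)/(6/715) = 25/6

25/6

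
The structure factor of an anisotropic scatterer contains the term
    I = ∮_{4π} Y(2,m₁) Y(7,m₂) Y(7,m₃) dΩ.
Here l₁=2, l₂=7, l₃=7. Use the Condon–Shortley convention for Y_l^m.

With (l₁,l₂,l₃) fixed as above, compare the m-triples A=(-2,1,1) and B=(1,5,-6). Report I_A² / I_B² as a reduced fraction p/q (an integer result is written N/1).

Shared (l₁,l₂,l₃)=(2,7,7): N and (l;000)² cancel in I_A²/I_B².
A: Δ = 2!·2!·12!/17! = 1/185640; Racah Σ t=2..2: t=2:+1/2073600 = 1/2073600; ⇒ 3j(2 7 7; -2 1 1)² = 28/1105, sgn +1
B: Δ = 2!·2!·12!/17! = 1/185640; Racah Σ t=0..1: t=0:+1/958003200 t=1:−1/79833600 = -1/87091200; ⇒ 3j(2 7 7; 1 5 -6)² = 121/4760, sgn +1
I_A²/I_B² = (28/1105)/(121/4760) = 1568/1573

1568/1573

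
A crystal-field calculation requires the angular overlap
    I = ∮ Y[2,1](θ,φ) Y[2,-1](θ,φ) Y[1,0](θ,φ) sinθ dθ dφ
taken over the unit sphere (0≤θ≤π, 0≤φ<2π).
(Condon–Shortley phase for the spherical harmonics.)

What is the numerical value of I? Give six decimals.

l₁+l₂+l₃=5 is odd: 3j(l;000)=0 ⇒ I=0

0.000000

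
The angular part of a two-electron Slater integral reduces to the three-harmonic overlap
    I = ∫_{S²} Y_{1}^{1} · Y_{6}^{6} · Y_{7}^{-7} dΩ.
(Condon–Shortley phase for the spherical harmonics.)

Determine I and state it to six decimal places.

Rules hold: Σm=0, L=14 even, 5≤7≤7.
N = 3·13·15 = 585
Δ = 0!·2!·12!/15! = 1/1365
Racah Σ t=0..0: t=0:+1/518400 = 1/518400
⇒ 3j(1 6 7; 0 0 0)² = 7/195, sgn -1
Racah Σ t=0..0: t=0:+1/958003200 = 1/958003200
⇒ 3j(1 6 7; 1 6 -7)² = 1/15, sgn +1
4πI² = N·(3j₀)²·(3jₘ)² = 7/5
I = -1·√(1.4/4π) = -0.33377906

-0.333779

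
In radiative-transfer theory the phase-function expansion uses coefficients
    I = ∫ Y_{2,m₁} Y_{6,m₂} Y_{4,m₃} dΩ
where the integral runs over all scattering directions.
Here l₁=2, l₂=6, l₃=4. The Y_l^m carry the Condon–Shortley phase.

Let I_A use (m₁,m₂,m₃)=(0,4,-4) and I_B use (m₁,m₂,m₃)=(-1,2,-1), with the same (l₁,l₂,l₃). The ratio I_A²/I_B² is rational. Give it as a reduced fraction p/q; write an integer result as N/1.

Shared (l₁,l₂,l₃)=(2,6,4): N and (l;000)² cancel in I_A²/I_B².
A: Δ = 4!·0!·8!/13! = 1/6435; Racah Σ t=2..2: t=2:+1/161280 = 1/161280; ⇒ 3j(2 6 4; 0 4 -4)² = 1/143, sgn +1
B: Δ = 4!·0!·8!/13! = 1/6435; Racah Σ t=3..3: t=3:−1/4320 = -1/4320; ⇒ 3j(2 6 4; -1 2 -1)² = 224/6435, sgn +1
I_A²/I_B² = (1/143)/(224/6435) = 45/224

45/224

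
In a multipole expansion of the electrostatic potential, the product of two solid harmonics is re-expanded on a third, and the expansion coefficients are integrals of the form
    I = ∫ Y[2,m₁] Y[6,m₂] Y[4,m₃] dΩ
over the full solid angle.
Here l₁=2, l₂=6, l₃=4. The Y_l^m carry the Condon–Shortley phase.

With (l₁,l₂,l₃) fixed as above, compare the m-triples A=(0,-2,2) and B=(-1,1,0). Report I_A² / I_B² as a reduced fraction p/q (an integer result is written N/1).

24/25

Same 2,6,4: normalisation and zero-m 3j drop out of the ratio.
A: Δ: 4! 0! 8! / 13! → 1/6435; sum: t=2:+1/5760 = 1/5760; 3j²(2 6 4; 0 -2 2) = Δ·Π!·Σ² = 56/2145  (sign +1)
B: Δ: 4! 0! 8! / 13! → 1/6435; sum: t=3:−1/3456 = -1/3456; 3j²(2 6 4; -1 1 0) = Δ·Π!·Σ² = 35/1287  (sign -1)
I_A²/I_B² = (56/2145)/(35/1287) = 24/25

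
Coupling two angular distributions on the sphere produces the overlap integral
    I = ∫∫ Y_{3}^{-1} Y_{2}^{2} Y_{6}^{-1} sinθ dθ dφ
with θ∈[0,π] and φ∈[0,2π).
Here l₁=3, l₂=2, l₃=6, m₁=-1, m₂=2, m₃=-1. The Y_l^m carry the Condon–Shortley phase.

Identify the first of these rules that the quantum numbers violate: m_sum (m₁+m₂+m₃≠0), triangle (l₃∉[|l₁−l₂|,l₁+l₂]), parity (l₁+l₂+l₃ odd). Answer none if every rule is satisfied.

azimuthal sum: -1 + 2 − 1 = 0  ✓
1 ≤ 6 ≤ 5 (triangle on l)  ✗
L = 3 + 2 + 6 = 11 (odd)

triangle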